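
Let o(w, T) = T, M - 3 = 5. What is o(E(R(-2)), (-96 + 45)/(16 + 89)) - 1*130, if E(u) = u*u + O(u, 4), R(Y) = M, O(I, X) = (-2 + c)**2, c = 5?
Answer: -4567/35 ≈ -130.49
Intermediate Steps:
M = 8 (M = 3 + 5 = 8)
O(I, X) = 9 (O(I, X) = (-2 + 5)**2 = 3**2 = 9)
R(Y) = 8
E(u) = 9 + u**2 (E(u) = u*u + 9 = u**2 + 9 = 9 + u**2)
o(E(R(-2)), (-96 + 45)/(16 + 89)) - 1*130 = (-96 + 45)/(16 + 89) - 1*130 = -51/105 - 130 = -51*1/105 - 130 = -17/35 - 130 = -4567/35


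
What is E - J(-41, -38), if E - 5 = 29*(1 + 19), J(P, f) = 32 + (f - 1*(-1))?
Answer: 590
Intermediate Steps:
J(P, f) = 33 + f (J(P, f) = 32 + (f + 1) = 32 + (1 + f) = 33 + f)
E = 585 (E = 5 + 29*(1 + 19) = 5 + 29*20 = 5 + 580 = 585)
E - J(-41, -38) = 585 - (33 - 38) = 585 - 1*(-5) = 585 + 5 = 590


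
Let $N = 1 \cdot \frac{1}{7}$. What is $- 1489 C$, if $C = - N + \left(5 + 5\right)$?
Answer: $- \frac{102741}{7} \approx -14677.0$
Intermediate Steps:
$N = \frac{1}{7}$ ($N = 1 \cdot \frac{1}{7} = \frac{1}{7} \approx 0.14286$)
$C = \frac{69}{7}$ ($C = \left(-1\right) \frac{1}{7} + \left(5 + 5\right) = - \frac{1}{7} + 10 = \frac{69}{7} \approx 9.8571$)
$- 1489 C = \left(-1489\right) \frac{69}{7} = - \frac{102741}{7}$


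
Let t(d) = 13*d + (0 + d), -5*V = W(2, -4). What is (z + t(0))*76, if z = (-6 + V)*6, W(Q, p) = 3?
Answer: -15048/5 ≈ -3009.6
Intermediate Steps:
V = -⅗ (V = -⅕*3 = -⅗ ≈ -0.60000)
t(d) = 14*d (t(d) = 13*d + d = 14*d)
z = -198/5 (z = (-6 - ⅗)*6 = -33/5*6 = -198/5 ≈ -39.600)
(z + t(0))*76 = (-198/5 + 14*0)*76 = (-198/5 + 0)*76 = -198/5*76 = -15048/5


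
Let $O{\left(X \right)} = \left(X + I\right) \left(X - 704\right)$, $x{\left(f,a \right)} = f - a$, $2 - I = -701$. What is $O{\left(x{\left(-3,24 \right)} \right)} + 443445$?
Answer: $-50711$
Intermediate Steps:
$I = 703$ ($I = 2 - -701 = 2 + 701 = 703$)
$O{\left(X \right)} = \left(-704 + X\right) \left(703 + X\right)$ ($O{\left(X \right)} = \left(X + 703\right) \left(X - 704\right) = \left(703 + X\right) \left(-704 + X\right) = \left(-704 + X\right) \left(703 + X\right)$)
$O{\left(x{\left(-3,24 \right)} \right)} + 443445 = \left(-494912 + \left(-3 - 24\right)^{2} - \left(-3 - 24\right)\right) + 443445 = \left(-494912 + \left(-27\right)^{2} - -27\right) + 443445 = \left(-494912 + 729 + 27\right) + 443445 = -494156 + 443445 = -50711$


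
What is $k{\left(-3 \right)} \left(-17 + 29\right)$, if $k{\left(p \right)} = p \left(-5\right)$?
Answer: $180$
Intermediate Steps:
$k{\left(p \right)} = - 5 p$
$k{\left(-3 \right)} \left(-17 + 29\right) = \left(-5\right) \left(-3\right) \left(-17 + 29\right) = 15 \cdot 12 = 180$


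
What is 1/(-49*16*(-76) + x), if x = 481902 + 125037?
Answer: 1/666523 ≈ 1.5003e-6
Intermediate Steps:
x = 606939
1/(-49*16*(-76) + x) = 1/(-49*16*(-76) + 606939) = 1/(-784*(-76) + 606939) = 1/(59584 + 606939) = 1/666523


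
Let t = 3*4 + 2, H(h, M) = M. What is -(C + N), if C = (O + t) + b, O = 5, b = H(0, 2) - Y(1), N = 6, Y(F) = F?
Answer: -26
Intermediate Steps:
t = 14 (t = 12 + 2 = 14)
b = 1 (b = 2 - 1*1 = 2 - 1 = 1)
C = 20 (C = (5 + 14) + 1 = 19 + 1 = 20)
-(C + N) = -(20 + 6) = -1*26 = -26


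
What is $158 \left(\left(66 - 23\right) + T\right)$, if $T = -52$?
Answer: $-1422$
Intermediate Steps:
$158 \left(\left(66 - 23\right) + T\right) = 158 \left(\left(66 - 23\right) - 52\right) = 158 \left(43 - 52\right) = 158 \left(-9\right) = -1422$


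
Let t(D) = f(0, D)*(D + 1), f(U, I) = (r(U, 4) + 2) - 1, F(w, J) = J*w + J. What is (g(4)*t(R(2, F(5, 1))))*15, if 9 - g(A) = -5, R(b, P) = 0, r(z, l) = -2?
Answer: -210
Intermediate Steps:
F(w, J) = J + J*w
f(U, I) = -1 (f(U, I) = (-2 + 2) - 1 = 0 - 1 = -1)
t(D) = -1 - D (t(D) = -(D + 1) = -(1 + D) = -1 - D)
g(A) = 14 (g(A) = 9 - 1*(-5) = 9 + 5 = 14)
(g(4)*t(R(2, F(5, 1))))*15 = (14*(-1 - 1*0))*15 = (14*(-1 + 0))*15 = (14*(-1))*15 = -14*15 = -210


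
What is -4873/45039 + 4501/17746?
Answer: 116244281/799262094 ≈ 0.14544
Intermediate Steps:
-4873/45039 + 4501/17746 = 116244281/799262094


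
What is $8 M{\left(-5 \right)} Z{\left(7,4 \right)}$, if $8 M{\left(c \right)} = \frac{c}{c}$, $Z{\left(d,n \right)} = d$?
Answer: $7$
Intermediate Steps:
$M{\left(c \right)} = \frac{1}{8}$ ($M{\left(c \right)} = \frac{c \frac{1}{c}}{8} = \frac{1}{8} \cdot 1 = \frac{1}{8}$)
$8 M{\left(-5 \right)} Z{\left(7,4 \right)} = 8 \cdot \frac{1}{8} \cdot 7 = 1 \cdot 7 = 7$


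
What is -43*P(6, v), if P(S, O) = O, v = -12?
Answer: 516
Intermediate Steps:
-43*P(6, v) = -43*(-12) = 516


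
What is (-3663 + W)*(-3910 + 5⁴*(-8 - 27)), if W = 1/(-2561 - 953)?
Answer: 331898924655/3514 ≈ 9.4450e+7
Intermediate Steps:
W = -1/3514 (W = 1/(-3514) = -1/3514 ≈ -0.00028458)
(-3663 + W)*(-3910 + 5⁴*(-8 - 27)) = (-3663 - 1/3514)*(-3910 + 5⁴*(-8 - 27)) = -12871783*(-3910 + 625*(-35))/3514 = -12871783*(-3910 - 21875)/3514 = -12871783/3514*(-25785) = 331898924655/3514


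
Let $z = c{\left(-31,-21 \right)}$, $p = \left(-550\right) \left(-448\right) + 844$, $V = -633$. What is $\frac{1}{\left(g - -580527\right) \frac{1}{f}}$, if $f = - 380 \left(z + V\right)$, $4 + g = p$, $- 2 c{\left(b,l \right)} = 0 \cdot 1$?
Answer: $\frac{240540}{827767} \approx 0.29059$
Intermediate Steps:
$c{\left(b,l \right)} = 0$ ($c{\left(b,l \right)} = - \frac{0 \cdot 1}{2} = \left(- \frac{1}{2}\right) 0 = 0$)
$p = 247244$ ($p = 246400 + 844 = 247244$)
$g = 247240$ ($g = -4 + 247244 = 247240$)
$z = 0$
$f = 240540$ ($f = - 380 \left(0 - 633\right) = \left(-380\right) \left(-633\right) = 240540$)
$\frac{1}{\left(g - -580527\right) \frac{1}{f}} = \frac{1}{\left(247240 - -580527\right) \frac{1}{240540}} = \frac{1}{\left(247240 + 580527\right) \frac{1}{240540}} = \frac{1}{827767 \cdot \frac{1}{240540}} = \frac{1}{\frac{827767}{240540}} = \frac{240540}{827767}$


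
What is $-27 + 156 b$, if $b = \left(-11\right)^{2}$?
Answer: $18849$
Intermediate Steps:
$b = 121$
$-27 + 156 b = -27 + 156 \cdot 121 = -27 + 18876 = 18849$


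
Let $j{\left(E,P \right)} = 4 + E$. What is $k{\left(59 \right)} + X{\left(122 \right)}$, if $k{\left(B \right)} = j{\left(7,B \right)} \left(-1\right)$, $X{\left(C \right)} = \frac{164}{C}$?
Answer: $- \frac{589}{61} \approx -9.6557$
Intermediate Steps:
$k{\left(B \right)} = -11$ ($k{\left(B \right)} = \left(4 + 7\right) \left(-1\right) = 11 \left(-1\right) = -11$)
$k{\left(59 \right)} + X{\left(122 \right)} = -11 + \frac{164}{122} = -11 + 164 \cdot \frac{1}{122} = -11 + \frac{82}{61} = - \frac{589}{61}$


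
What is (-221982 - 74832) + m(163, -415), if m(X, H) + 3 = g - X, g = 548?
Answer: -296432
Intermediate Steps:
m(X, H) = 545 - X (m(X, H) = -3 + (548 - X) = 545 - X)
(-221982 - 74832) + m(163, -415) = (-221982 - 74832) + (545 - 1*163) = -296814 + (545 - 163) = -296814 + 382 = -296432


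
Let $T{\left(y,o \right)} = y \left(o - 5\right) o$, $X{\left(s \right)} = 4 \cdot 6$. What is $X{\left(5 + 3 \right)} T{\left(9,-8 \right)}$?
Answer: $22464$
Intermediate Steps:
$X{\left(s \right)} = 24$
$T{\left(y,o \right)} = o y \left(-5 + o\right)$ ($T{\left(y,o \right)} = y \left(o - 5\right) o = y \left(-5 + o\right) o = o y \left(-5 + o\right)$)
$X{\left(5 + 3 \right)} T{\left(9,-8 \right)} = 24 \left(\left(-8\right) 9 \left(-5 - 8\right)\right) = 24 \left(\left(-8\right) 9 \left(-13\right)\right) = 24 \cdot 936 = 22464$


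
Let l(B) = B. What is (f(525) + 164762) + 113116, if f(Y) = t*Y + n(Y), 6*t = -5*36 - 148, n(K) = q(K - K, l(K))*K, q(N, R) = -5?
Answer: 246553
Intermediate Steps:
n(K) = -5*K
t = -164/3 (t = (-5*36 - 148)/6 = (-180 - 148)/6 = (⅙)*(-328) = -164/3 ≈ -54.667)
f(Y) = -179*Y/3 (f(Y) = -164*Y/3 - 5*Y = -179*Y/3)
(f(525) + 164762) + 113116 = (-179/3*525 + 164762) + 113116 = (-31325 + 164762) + 113116 = 133437 + 113116 = 246553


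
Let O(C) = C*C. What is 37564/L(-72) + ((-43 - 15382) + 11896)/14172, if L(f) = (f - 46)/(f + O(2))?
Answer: 18099930061/836148 ≈ 21647.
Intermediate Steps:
O(C) = C²
L(f) = (-46 + f)/(4 + f) (L(f) = (f - 46)/(f + 2²) = (-46 + f)/(f + 4) = (-46 + f)/(4 + f))
37564/L(-72) + ((-43 - 15382) + 11896)/14172 = 37564/(((-46 - 72)/(4 - 72))) + ((-43 - 15382) + 11896)/14172 = 37564/((-118/(-68))) + (-15425 + 11896)*(1/14172) = 37564/((-1/68*(-118))) - 3529*1/14172 = 37564/(59/34) - 3529/14172 = 37564*(34/59) - 3529/14172 = 1277176/59 - 3529/14172 = 18099930061/836148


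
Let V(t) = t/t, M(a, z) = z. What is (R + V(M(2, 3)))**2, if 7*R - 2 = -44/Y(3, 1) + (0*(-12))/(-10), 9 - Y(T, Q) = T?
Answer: 25/441 ≈ 0.056689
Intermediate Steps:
Y(T, Q) = 9 - T
R = -16/21 (R = 2/7 + (-44/(9 - 1*3) + (0*(-12))/(-10))/7 = 2/7 + (-44/(9 - 3) + 0*(-1/10))/7 = 2/7 + (-44/6 + 0)/7 = 2/7 + (-44*1/6 + 0)/7 = 2/7 + (-22/3 + 0)/7 = 2/7 + (1/7)*(-22/3) = 2/7 - 22/21 = -16/21 ≈ -0.76190)
V(t) = 1
(R + V(M(2, 3)))**2 = (-16/21 + 1)**2 = (5/21)**2 = 25/441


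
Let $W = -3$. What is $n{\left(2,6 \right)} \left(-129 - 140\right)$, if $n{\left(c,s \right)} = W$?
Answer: $807$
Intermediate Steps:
$n{\left(c,s \right)} = -3$
$n{\left(2,6 \right)} \left(-129 - 140\right) = - 3 \left(-129 - 140\right) = \left(-3\right) \left(-269\right) = 807$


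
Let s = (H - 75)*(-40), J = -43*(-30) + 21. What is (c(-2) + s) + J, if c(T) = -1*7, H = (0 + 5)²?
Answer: 3304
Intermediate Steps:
H = 25 (H = 5² = 25)
c(T) = -7
J = 1311 (J = 1290 + 21 = 1311)
s = 2000 (s = (25 - 75)*(-40) = -50*(-40) = 2000)
(c(-2) + s) + J = (-7 + 2000) + 1311 = 1993 + 1311 = 3304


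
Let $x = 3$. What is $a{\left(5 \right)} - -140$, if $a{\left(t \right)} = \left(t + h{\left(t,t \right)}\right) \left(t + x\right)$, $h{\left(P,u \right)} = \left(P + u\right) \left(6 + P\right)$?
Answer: $1060$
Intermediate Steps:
$h{\left(P,u \right)} = \left(6 + P\right) \left(P + u\right)$
$a{\left(t \right)} = \left(3 + t\right) \left(2 t^{2} + 13 t\right)$ ($a{\left(t \right)} = \left(t + \left(t^{2} + 6 t + 6 t + t t\right)\right) \left(t + 3\right) = \left(t + \left(t^{2} + 6 t + 6 t + t^{2}\right)\right) \left(3 + t\right) = \left(t + \left(2 t^{2} + 12 t\right)\right) \left(3 + t\right) = \left(2 t^{2} + 13 t\right) \left(3 + t\right) = \left(3 + t\right) \left(2 t^{2} + 13 t\right)$)
$a{\left(5 \right)} - -140 = 5 \left(39 + 2 \cdot 5^{2} + 19 \cdot 5\right) - -140 = 5 \left(39 + 2 \cdot 25 + 95\right) + 140 = 5 \left(39 + 50 + 95\right) + 140 = 5 \cdot 184 + 140 = 920 + 140 = 1060$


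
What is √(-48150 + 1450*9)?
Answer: 30*I*√39 ≈ 187.35*I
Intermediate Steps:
√(-48150 + 1450*9) = √(-48150 + 13050) = √(-35100) = 30*I*√39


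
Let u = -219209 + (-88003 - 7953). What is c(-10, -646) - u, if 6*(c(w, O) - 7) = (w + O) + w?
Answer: 315061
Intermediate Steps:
c(w, O) = 7 + w/3 + O/6 (c(w, O) = 7 + ((w + O) + w)/6 = 7 + ((O + w) + w)/6 = 7 + (O + 2*w)/6 = 7 + (w/3 + O/6) = 7 + w/3 + O/6)
u = -315165 (u = -219209 - 95956 = -315165)
c(-10, -646) - u = (7 + (⅓)*(-10) + (⅙)*(-646)) - 1*(-315165) = (7 - 10/3 - 323/3) + 315165 = -104 + 315165 = 315061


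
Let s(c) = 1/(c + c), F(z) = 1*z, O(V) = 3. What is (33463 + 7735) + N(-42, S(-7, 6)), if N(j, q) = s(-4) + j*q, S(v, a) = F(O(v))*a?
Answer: 323535/8 ≈ 40442.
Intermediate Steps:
F(z) = z
s(c) = 1/(2*c)
S(v, a) = 3*a
N(j, q) = -⅛ + j*q (N(j, q) = (½)/(-4) + j*q = (½)*(-¼) + j*q = -⅛ + j*q)
(33463 + 7735) + N(-42, S(-7, 6)) = (33463 + 7735) + (-⅛ - 126*6) = 41198 + (-⅛ - 42*18) = 41198 + (-⅛ - 756) = 41198 - 6049/8 = 323535/8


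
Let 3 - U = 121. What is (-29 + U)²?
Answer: 21609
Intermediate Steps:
U = -118 (U = 3 - 1*121 = 3 - 121 = -118)
(-29 + U)² = (-29 - 118)² = (-147)² = 21609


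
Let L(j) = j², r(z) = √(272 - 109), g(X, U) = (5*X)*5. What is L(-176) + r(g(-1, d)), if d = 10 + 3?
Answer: 30976 + √163 ≈ 30989.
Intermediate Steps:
d = 13
g(X, U) = 25*X
r(z) = √163
L(-176) + r(g(-1, d)) = (-176)² + √163 = 30976 + √163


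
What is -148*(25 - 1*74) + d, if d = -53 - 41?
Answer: 7158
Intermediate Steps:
d = -94
-148*(25 - 1*74) + d = -148*(25 - 1*74) - 94 = -148*(25 - 74) - 94 = -148*(-49) - 94 = 7252 - 94 = 7158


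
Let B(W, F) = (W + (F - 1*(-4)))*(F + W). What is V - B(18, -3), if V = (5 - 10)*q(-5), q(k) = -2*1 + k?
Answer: -250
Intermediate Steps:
q(k) = -2 + k
B(W, F) = (F + W)*(4 + F + W) (B(W, F) = (W + (F + 4))*(F + W) = (W + (4 + F))*(F + W) = (4 + F + W)*(F + W) = (F + W)*(4 + F + W))
V = 35 (V = (5 - 10)*(-2 - 5) = -5*(-7) = 35)
V - B(18, -3) = 35 - ((-3)² + 18² + 4*(-3) + 4*18 + 2*(-3)*18) = 35 - (9 + 324 - 12 + 72 - 108) = 35 - 1*285 = 35 - 285 = -250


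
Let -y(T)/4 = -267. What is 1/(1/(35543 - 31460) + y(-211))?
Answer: 4083/4360645 ≈ 0.00093633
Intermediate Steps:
y(T) = 1068 (y(T) = -4*(-267) = 1068)
1/(1/(35543 - 31460) + y(-211)) = 1/(1/(35543 - 31460) + 1068) = 1/(1/4083 + 1068) = 1/(4360645/4083) = 4083/4360645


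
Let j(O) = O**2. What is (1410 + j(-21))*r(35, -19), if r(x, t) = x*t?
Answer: -1230915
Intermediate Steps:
r(x, t) = t*x
(1410 + j(-21))*r(35, -19) = (1410 + (-21)**2)*(-19*35) = (1410 + 441)*(-665) = 1851*(-665) = -1230915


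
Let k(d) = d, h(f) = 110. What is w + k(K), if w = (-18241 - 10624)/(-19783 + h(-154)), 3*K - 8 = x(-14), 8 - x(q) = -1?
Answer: 421036/59019 ≈ 7.1339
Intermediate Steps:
x(q) = 9 (x(q) = 8 - 1*(-1) = 8 + 1 = 9)
K = 17/3 (K = 8/3 + (⅓)*9 = 8/3 + 3 = 17/3 ≈ 5.6667)
w = 28865/19673 (w = (-18241 - 10624)/(-19783 + 110) = -28865/(-19673) = -28865*(-1/19673) = 28865/19673 ≈ 1.4672)
w + k(K) = 28865/19673 + 17/3 = 421036/59019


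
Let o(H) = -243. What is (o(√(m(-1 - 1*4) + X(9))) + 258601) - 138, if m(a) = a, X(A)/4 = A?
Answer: 258220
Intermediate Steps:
X(A) = 4*A
(o(√(m(-1 - 1*4) + X(9))) + 258601) - 138 = (-243 + 258601) - 138 = 258358 - 138 = 258220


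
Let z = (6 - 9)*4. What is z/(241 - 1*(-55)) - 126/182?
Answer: -705/962 ≈ -0.73285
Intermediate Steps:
z = -12 (z = -3*4 = -12)
z/(241 - 1*(-55)) - 126/182 = -12/(241 - 1*(-55)) - 126/182 = -12/(241 + 55) - 126*1/182 = -12/296 - 9/13 = -12*1/296 - 9/13 = -3/74 - 9/13 = -705/962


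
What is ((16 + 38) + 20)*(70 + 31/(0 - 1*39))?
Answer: 199726/39 ≈ 5121.2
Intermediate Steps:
((16 + 38) + 20)*(70 + 31/(0 - 1*39)) = (54 + 20)*(70 + 31/(0 - 39)) = 74*(70 + 31/(-39)) = 74*(70 + 31*(-1/39)) = 74*(70 - 31/39) = 74*(2699/39) = 199726/39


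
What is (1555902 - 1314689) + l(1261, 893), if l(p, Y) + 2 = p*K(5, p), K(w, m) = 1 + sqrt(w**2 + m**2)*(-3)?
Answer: 242472 - 3783*sqrt(1590146) ≈ -4.5279e+6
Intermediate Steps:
K(w, m) = 1 - 3*sqrt(m**2 + w**2) (K(w, m) = 1 + sqrt(m**2 + w**2)*(-3) = 1 - 3*sqrt(m**2 + w**2))
l(p, Y) = -2 + p*(1 - 3*sqrt(25 + p**2)) (l(p, Y) = -2 + p*(1 - 3*sqrt(p**2 + 5**2)) = -2 + p*(1 - 3*sqrt(p**2 + 25)) = -2 + p*(1 - 3*sqrt(25 + p**2)))
(1555902 - 1314689) + l(1261, 893) = (1555902 - 1314689) + (-2 + 1261 - 3*1261*sqrt(25 + 1261**2)) = 241213 + (-2 + 1261 - 3*1261*sqrt(25 + 1590121)) = 241213 + (-2 + 1261 - 3*1261*sqrt(1590146)) = 241213 + (-2 + 1261 - 3783*sqrt(1590146)) = 241213 + (1259 - 3783*sqrt(1590146)) = 242472 - 3783*sqrt(1590146)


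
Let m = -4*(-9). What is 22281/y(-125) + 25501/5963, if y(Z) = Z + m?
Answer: -1467326/5963 ≈ -246.07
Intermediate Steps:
m = 36
y(Z) = 36 + Z (y(Z) = Z + 36 = 36 + Z)
22281/y(-125) + 25501/5963 = 22281/(36 - 125) + 25501/5963 = 22281/(-89) + 25501*(1/5963) = 22281*(-1/89) + 25501/5963 = -22281/89 + 25501/5963 = -1467326/5963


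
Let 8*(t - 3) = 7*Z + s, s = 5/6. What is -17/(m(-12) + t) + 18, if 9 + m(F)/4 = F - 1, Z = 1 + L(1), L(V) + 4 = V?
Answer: 75678/4159 ≈ 18.196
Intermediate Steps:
L(V) = -4 + V
Z = -2 (Z = 1 + (-4 + 1) = 1 - 3 = -2)
s = ⅚ (s = 5*(⅙) = ⅚ ≈ 0.83333)
m(F) = -40 + 4*F (m(F) = -36 + 4*(F - 1) = -36 + 4*(-1 + F) = -36 + (-4 + 4*F) = -40 + 4*F)
t = 65/48 (t = 3 + (7*(-2) + ⅚)/8 = 3 + (-14 + ⅚)/8 = 3 + (⅛)*(-79/6) = 3 - 79/48 = 65/48 ≈ 1.3542)
-17/(m(-12) + t) + 18 = -17/((-40 + 4*(-12)) + 65/48) + 18 = -17/((-40 - 48) + 65/48) + 18 = -17/(-88 + 65/48) + 18 = -17/(-4159/48) + 18 = -17*(-48/4159) + 18 = 816/4159 + 18 = 75678/4159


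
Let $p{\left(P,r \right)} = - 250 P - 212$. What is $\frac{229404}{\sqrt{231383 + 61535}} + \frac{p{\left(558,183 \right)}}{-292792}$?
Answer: $\frac{17464}{36599} + \frac{114702 \sqrt{292918}}{146459} \approx 424.34$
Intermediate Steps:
$p{\left(P,r \right)} = -212 - 250 P$ ($p{\left(P,r \right)} = - 250 P - 212 = -212 - 250 P$)
$\frac{229404}{\sqrt{231383 + 61535}} + \frac{p{\left(558,183 \right)}}{-292792} = \frac{229404}{\sqrt{231383 + 61535}} + \frac{-212 - 139500}{-292792} = \frac{229404}{\sqrt{292918}} + \left(-212 - 139500\right) \left(- \frac{1}{292792}\right) = 229404 \frac{\sqrt{292918}}{292918} - - \frac{17464}{36599} = \frac{114702 \sqrt{292918}}{146459} + \frac{17464}{36599} = \frac{17464}{36599} + \frac{114702 \sqrt{292918}}{146459}$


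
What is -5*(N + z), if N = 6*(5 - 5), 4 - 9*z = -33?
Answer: -185/9 ≈ -20.556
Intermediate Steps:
z = 37/9 (z = 4/9 - 1/9*(-33) = 4/9 + 11/3 = 37/9 ≈ 4.1111)
N = 0 (N = 6*0 = 0)
-5*(N + z) = -5*(0 + 37/9) = -5*37/9 = -185/9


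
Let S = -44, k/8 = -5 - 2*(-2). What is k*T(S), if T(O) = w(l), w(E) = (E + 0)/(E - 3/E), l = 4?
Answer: -128/13 ≈ -9.8462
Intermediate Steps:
w(E) = E/(E - 3/E)
k = -8 (k = 8*(-5 - 2*(-2)) = 8*(-5 + 4) = 8*(-1) = -8)
T(O) = 16/13 (T(O) = 4²/(-3 + 4²) = 16/(-3 + 16) = 16/13)
k*T(S) = -8*16/13 = -128/13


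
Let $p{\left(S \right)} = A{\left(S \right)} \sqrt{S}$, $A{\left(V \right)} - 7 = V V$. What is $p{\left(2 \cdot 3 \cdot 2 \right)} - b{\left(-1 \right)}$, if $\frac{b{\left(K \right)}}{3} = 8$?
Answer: $-24 + 302 \sqrt{3} \approx 499.08$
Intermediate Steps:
$b{\left(K \right)} = 24$ ($b{\left(K \right)} = 3 \cdot 8 = 24$)
$A{\left(V \right)} = 7 + V^{2}$ ($A{\left(V \right)} = 7 + V V = 7 + V^{2}$)
$p{\left(S \right)} = \sqrt{S} \left(7 + S^{2}\right)$ ($p{\left(S \right)} = \left(7 + S^{2}\right) \sqrt{S} = \sqrt{S} \left(7 + S^{2}\right)$)
$p{\left(2 \cdot 3 \cdot 2 \right)} - b{\left(-1 \right)} = \sqrt{2 \cdot 3 \cdot 2} \left(7 + \left(2 \cdot 3 \cdot 2\right)^{2}\right) - 24 = \sqrt{6 \cdot 2} \left(7 + \left(6 \cdot 2\right)^{2}\right) - 24 = \sqrt{12} \left(7 + 12^{2}\right) - 24 = 2 \sqrt{3} \left(7 + 144\right) - 24 = 2 \sqrt{3} \cdot 151 - 24 = 302 \sqrt{3} - 24 = -24 + 302 \sqrt{3}$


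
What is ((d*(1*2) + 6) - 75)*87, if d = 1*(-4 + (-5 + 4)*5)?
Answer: -7569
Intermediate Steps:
d = -9 (d = 1*(-4 - 1*5) = 1*(-4 - 5) = 1*(-9) = -9)
((d*(1*2) + 6) - 75)*87 = ((-9*2 + 6) - 75)*87 = ((-18 + 6) - 75)*87 = (-12 - 75)*87 = -87*87 = -7569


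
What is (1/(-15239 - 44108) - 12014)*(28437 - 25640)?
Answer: -1994246620623/59347 ≈ -3.3603e+7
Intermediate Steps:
(1/(-15239 - 44108) - 12014)*(28437 - 25640) = (1/(-59347) - 12014)*2797 = (-1/59347 - 12014)*2797 = -712994859/59347*2797 = -1994246620623/59347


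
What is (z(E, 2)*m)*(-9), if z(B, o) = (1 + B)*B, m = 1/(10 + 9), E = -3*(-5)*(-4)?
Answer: -31860/19 ≈ -1676.8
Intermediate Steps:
E = -60 (E = 15*(-4) = -60)
m = 1/19 ≈ 0.052632
z(B, o) = B*(1 + B)
(z(E, 2)*m)*(-9) = (-60*(1 - 60)*(1/19))*(-9) = (-60*(-59)*(1/19))*(-9) = (3540*(1/19))*(-9) = (3540/19)*(-9) = -31860/19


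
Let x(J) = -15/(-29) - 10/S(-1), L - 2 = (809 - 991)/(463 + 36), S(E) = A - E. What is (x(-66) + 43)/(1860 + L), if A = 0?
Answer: 40419/2244977 ≈ 0.018004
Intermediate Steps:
S(E) = -E (S(E) = 0 - E = -E)
L = 816/499 (L = 2 + (809 - 991)/(463 + 36) = 2 - 182/499 = 816/499 ≈ 1.6353)
x(J) = -275/29 (x(J) = -15/(-29) - 10/((-1*(-1))) = -15*(-1/29) - 10/1 = 15/29 - 10*1 = 15/29 - 10 = -275/29)
(x(-66) + 43)/(1860 + L) = (-275/29 + 43)/(1860 + 816/499) = 972/(29*(928956/499)) = (972/29)*(499/928956) = 40419/2244977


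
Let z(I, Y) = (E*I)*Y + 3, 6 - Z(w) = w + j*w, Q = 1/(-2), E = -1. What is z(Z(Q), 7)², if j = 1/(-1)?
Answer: 1521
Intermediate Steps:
j = -1
Q = -½ ≈ -0.50000
Z(w) = 6 (Z(w) = 6 - (w - w) = 6 - 1*0 = 6 + 0 = 6)
z(I, Y) = 3 - I*Y (z(I, Y) = (-I)*Y + 3 = -I*Y + 3 = 3 - I*Y)
z(Z(Q), 7)² = (3 - 1*6*7)² = (3 - 42)² = (-39)² = 1521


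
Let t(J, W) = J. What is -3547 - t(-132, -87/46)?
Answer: -3415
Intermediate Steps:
-3547 - t(-132, -87/46) = -3547 - 1*(-132) = -3547 + 132 = -3415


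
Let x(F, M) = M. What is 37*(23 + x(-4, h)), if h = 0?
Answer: 851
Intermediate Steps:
37*(23 + x(-4, h)) = 37*(23 + 0) = 37*23 = 851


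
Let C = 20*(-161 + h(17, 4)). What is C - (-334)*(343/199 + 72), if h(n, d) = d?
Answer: 4275254/199 ≈ 21484.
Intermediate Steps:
C = -3140 (C = 20*(-161 + 4) = 20*(-157) = -3140)
C - (-334)*(343/199 + 72) = -3140 - (-334)*(343/199 + 72) = -3140 - (-334)*14671/199 = -3140 - 1*(-4900114/199) = -3140 + 4900114/199 = 4275254/199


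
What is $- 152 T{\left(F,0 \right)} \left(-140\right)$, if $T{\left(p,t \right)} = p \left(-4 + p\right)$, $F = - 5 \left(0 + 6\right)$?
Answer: $21705600$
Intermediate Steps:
$F = -30$ ($F = \left(-5\right) 6 = -30$)
$- 152 T{\left(F,0 \right)} \left(-140\right) = - 152 \left(- 30 \left(-4 - 30\right)\right) \left(-140\right) = - 152 \left(\left(-30\right) \left(-34\right)\right) \left(-140\right) = \left(-152\right) 1020 \left(-140\right) = \left(-155040\right) \left(-140\right) = 21705600$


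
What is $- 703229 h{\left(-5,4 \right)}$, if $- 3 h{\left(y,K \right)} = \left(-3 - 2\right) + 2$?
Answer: $-703229$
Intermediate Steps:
$h{\left(y,K \right)} = 1$ ($h{\left(y,K \right)} = - \frac{\left(-3 - 2\right) + 2}{3} = - \frac{-5 + 2}{3} = \left(- \frac{1}{3}\right) \left(-3\right) = 1$)
$- 703229 h{\left(-5,4 \right)} = \left(-703229\right) 1 = -703229$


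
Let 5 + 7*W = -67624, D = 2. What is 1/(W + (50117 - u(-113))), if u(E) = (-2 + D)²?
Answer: 7/283190 ≈ 2.4718e-5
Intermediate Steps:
u(E) = 0 (u(E) = (-2 + 2)² = 0² = 0)
W = -67629/7 (W = -5/7 + (⅐)*(-67624) = -5/7 - 67624/7 = -67629/7 ≈ -9661.3)
1/(W + (50117 - u(-113))) = 1/(-67629/7 + (50117 - 1*0)) = 1/(-67629/7 + (50117 + 0)) = 1/(-67629/7 + 50117) = 1/(283190/7) = 7/283190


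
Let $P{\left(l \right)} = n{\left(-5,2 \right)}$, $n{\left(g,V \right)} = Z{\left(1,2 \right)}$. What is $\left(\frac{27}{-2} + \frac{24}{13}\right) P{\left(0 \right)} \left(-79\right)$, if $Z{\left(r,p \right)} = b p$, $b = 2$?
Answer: $\frac{47874}{13} \approx 3682.6$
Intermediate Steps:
$Z{\left(r,p \right)} = 2 p$
$n{\left(g,V \right)} = 4$ ($n{\left(g,V \right)} = 2 \cdot 2 = 4$)
$P{\left(l \right)} = 4$
$\left(\frac{27}{-2} + \frac{24}{13}\right) P{\left(0 \right)} \left(-79\right) = \left(\frac{27}{-2} + \frac{24}{13}\right) 4 \left(-79\right) = \left(27 \left(- \frac{1}{2}\right) + 24 \cdot \frac{1}{13}\right) 4 \left(-79\right) = \left(- \frac{27}{2} + \frac{24}{13}\right) 4 \left(-79\right) = \left(- \frac{303}{26}\right) 4 \left(-79\right) = \left(- \frac{606}{13}\right) \left(-79\right) = \frac{47874}{13}$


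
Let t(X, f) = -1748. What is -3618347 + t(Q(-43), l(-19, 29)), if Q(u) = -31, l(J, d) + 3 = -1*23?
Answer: -3620095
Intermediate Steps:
l(J, d) = -26 (l(J, d) = -3 - 1*23 = -3 - 23 = -26)
-3618347 + t(Q(-43), l(-19, 29)) = -3618347 - 1748 = -3620095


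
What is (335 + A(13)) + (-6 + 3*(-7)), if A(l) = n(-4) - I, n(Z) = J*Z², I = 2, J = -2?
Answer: 274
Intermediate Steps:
n(Z) = -2*Z²
A(l) = -34 (A(l) = -2*(-4)² - 1*2 = -2*16 - 2 = -32 - 2 = -34)
(335 + A(13)) + (-6 + 3*(-7)) = (335 - 34) + (-6 + 3*(-7)) = 301 + (-6 - 21) = 301 - 27 = 274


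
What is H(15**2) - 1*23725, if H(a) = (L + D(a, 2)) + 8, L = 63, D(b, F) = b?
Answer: -23429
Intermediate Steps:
H(a) = 71 + a (H(a) = (63 + a) + 8 = 71 + a)
H(15**2) - 1*23725 = (71 + 15**2) - 1*23725 = (71 + 225) - 23725 = 296 - 23725 = -23429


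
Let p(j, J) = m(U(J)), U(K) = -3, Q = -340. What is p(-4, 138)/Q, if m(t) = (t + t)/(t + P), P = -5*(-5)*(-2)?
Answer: -3/9010 ≈ -0.00033296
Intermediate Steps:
P = -50 (P = 25*(-2) = -50)
m(t) = 2*t/(-50 + t) (m(t) = (t + t)/(t - 50) = (2*t)/(-50 + t) = 2*t/(-50 + t))
p(j, J) = 6/53 (p(j, J) = 2*(-3)/(-50 - 3) = 2*(-3)/(-53) = 2*(-3)*(-1/53) = 6/53)
p(-4, 138)/Q = (6/53)/(-340) = (6/53)*(-1/340) = -3/9010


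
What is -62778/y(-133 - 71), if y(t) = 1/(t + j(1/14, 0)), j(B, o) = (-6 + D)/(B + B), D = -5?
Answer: 17640618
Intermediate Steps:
j(B, o) = -11/(2*B) (j(B, o) = (-6 - 5)/(B + B) = -11*1/(2*B) = -11/(2*B))
y(t) = 1/(-77 + t) (y(t) = 1/(t - 11/(2*(1/14))) = 1/(t - 11/(2*1/14)) = 1/(t - 11/2*14) = 1/(t - 77) = 1/(-77 + t))
-62778/y(-133 - 71) = -62778/(1/(-77 + (-133 - 71))) = -62778/(1/(-77 - 204)) = -62778/(1/(-281)) = -62778/(-1/281) = -62778*(-281) = 17640618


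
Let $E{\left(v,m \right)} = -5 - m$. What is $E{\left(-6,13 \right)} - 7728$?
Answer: $-7746$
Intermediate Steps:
$E{\left(-6,13 \right)} - 7728 = \left(-5 - 13\right) - 7728 = -18 - 7728 = -7746$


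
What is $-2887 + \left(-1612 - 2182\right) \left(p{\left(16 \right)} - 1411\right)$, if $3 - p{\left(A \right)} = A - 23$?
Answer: $5312507$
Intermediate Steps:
$p{\left(A \right)} = 26 - A$ ($p{\left(A \right)} = 3 - \left(A - 23\right) = 3 - \left(-23 + A\right) = 26 - A$)
$-2887 + \left(-1612 - 2182\right) \left(p{\left(16 \right)} - 1411\right) = -2887 + \left(-1612 - 2182\right) \left(\left(26 - 16\right) - 1411\right) = -2887 - 3794 \left(\left(26 - 16\right) - 1411\right) = -2887 - 3794 \left(10 - 1411\right) = -2887 - -5315394 = -2887 + 5315394 = 5312507$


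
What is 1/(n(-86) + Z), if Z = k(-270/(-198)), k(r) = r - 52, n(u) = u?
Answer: -11/1503 ≈ -0.0073187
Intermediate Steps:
k(r) = -52 + r
Z = -557/11 (Z = -52 - 270/(-198) = -52 - 270*(-1/198) = -52 + 15/11 = -557/11 ≈ -50.636)
1/(n(-86) + Z) = 1/(-86 - 557/11) = 1/(-1503/11) = -11/1503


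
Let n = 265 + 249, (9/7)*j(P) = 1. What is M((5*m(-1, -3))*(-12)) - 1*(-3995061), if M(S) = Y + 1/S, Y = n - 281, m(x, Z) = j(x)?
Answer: 559341157/140 ≈ 3.9953e+6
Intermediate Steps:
j(P) = 7/9 (j(P) = (7/9)*1 = 7/9)
n = 514
m(x, Z) = 7/9
Y = 233 (Y = 514 - 281 = 233)
M(S) = 233 + 1/S
M((5*m(-1, -3))*(-12)) - 1*(-3995061) = (233 + 1/((5*(7/9))*(-12))) - 1*(-3995061) = (233 + 1/((35/9)*(-12))) + 3995061 = (233 + 1/(-140/3)) + 3995061 = (233 - 3/140) + 3995061 = 32617/140 + 3995061 = 559341157/140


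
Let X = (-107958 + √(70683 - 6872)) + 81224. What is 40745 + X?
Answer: 14011 + √63811 ≈ 14264.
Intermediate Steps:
X = -26734 + √63811 (X = (-107958 + √63811) + 81224 = -26734 + √63811 ≈ -26481.)
40745 + X = 40745 + (-26734 + √63811) = 14011 + √63811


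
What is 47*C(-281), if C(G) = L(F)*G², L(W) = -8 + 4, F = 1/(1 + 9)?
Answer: -14844668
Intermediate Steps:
F = ⅒ (F = 1/10 = ⅒ ≈ 0.10000)
L(W) = -4
C(G) = -4*G²
47*C(-281) = 47*(-4*(-281)²) = 47*(-4*78961) = 47*(-315844) = -14844668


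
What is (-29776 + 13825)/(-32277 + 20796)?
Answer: 5317/3827 ≈ 1.3893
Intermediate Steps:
(-29776 + 13825)/(-32277 + 20796) = -15951/(-11481) = -15951*(-1/11481) = 5317/3827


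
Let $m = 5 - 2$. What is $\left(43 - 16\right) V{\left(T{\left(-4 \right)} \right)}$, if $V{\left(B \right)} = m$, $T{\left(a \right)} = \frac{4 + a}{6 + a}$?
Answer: $81$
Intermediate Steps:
$m = 3$
$T{\left(a \right)} = \frac{4 + a}{6 + a}$
$V{\left(B \right)} = 3$
$\left(43 - 16\right) V{\left(T{\left(-4 \right)} \right)} = \left(43 - 16\right) 3 = 27 \cdot 3 = 81$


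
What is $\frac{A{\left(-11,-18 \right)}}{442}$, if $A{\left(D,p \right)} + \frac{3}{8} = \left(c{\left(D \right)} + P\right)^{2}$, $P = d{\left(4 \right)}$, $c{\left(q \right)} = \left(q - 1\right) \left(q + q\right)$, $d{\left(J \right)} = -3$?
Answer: $\frac{544965}{3536} \approx 154.12$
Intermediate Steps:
$c{\left(q \right)} = 2 q \left(-1 + q\right)$ ($c{\left(q \right)} = \left(-1 + q\right) 2 q = 2 q \left(-1 + q\right)$)
$P = -3$
$A{\left(D,p \right)} = - \frac{3}{8} + \left(-3 + 2 D \left(-1 + D\right)\right)^{2}$ ($A{\left(D,p \right)} = - \frac{3}{8} + \left(2 D \left(-1 + D\right) - 3\right)^{2} = - \frac{3}{8} + \left(-3 + 2 D \left(-1 + D\right)\right)^{2}$)
$\frac{A{\left(-11,-18 \right)}}{442} = \frac{- \frac{3}{8} + \left(-3 + 2 \left(-11\right) \left(-1 - 11\right)\right)^{2}}{442} = \frac{- \frac{3}{8} + \left(-3 + 2 \left(-11\right) \left(-12\right)\right)^{2}}{442} = \frac{- \frac{3}{8} + \left(-3 + 264\right)^{2}}{442} = \frac{- \frac{3}{8} + 261^{2}}{442} = \frac{- \frac{3}{8} + 68121}{442} = \frac{1}{442} \cdot \frac{544965}{8} = \frac{544965}{3536}$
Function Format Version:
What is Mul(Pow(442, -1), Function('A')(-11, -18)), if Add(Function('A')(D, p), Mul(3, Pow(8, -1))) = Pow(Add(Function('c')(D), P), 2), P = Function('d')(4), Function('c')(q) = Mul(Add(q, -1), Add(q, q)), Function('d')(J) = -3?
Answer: Rational(544965, 3536) ≈ 154.12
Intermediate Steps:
Function('c')(q) = Mul(2, q, Add(-1, q)) (Function('c')(q) = Mul(Add(-1, q), Mul(2, q)) = Mul(2, q, Add(-1, q)))
P = -3
Function('A')(D, p) = Add(Rational(-3, 8), Pow(Add(-3, Mul(2, D, Add(-1, D))), 2)) (Function('A')(D, p) = Add(Rational(-3, 8), Pow(Add(Mul(2, D, Add(-1, D)), -3), 2)) = Add(Rational(-3, 8), Pow(Add(-3, Mul(2, D, Add(-1, D))), 2)))
Mul(Pow(442, -1), Function('A')(-11, -18)) = Mul(Pow(442, -1), Add(Rational(-3, 8), Pow(Add(-3, Mul(2, -11, Add(-1, -11))), 2))) = Mul(Rational(1, 442), Add(Rational(-3, 8), Pow(Add(-3, Mul(2, -11, -12)), 2))) = Mul(Rational(1, 442), Add(Rational(-3, 8), Pow(Add(-3, 264), 2))) = Mul(Rational(1, 442), Add(Rational(-3, 8), Pow(261, 2))) = Mul(Rational(1, 442), Add(Rational(-3, 8), 68121)) = Mul(Rational(1, 442), Rational(544965, 8)) = Rational(544965, 3536)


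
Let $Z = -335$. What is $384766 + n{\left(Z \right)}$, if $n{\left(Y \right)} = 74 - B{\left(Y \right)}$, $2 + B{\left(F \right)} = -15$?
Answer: $384857$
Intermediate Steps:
$B{\left(F \right)} = -17$ ($B{\left(F \right)} = -2 - 15 = -17$)
$n{\left(Y \right)} = 91$ ($n{\left(Y \right)} = 74 - -17 = 74 + 17 = 91$)
$384766 + n{\left(Z \right)} = 384766 + 91 = 384857$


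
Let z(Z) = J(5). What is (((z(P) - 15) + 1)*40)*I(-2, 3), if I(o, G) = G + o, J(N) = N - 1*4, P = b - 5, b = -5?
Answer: -520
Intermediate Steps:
P = -10 (P = -5 - 5 = -10)
J(N) = -4 + N (J(N) = N - 4 = -4 + N)
z(Z) = 1 (z(Z) = -4 + 5 = 1)
(((z(P) - 15) + 1)*40)*I(-2, 3) = (((1 - 15) + 1)*40)*(3 - 2) = ((-14 + 1)*40)*1 = -13*40*1 = -520*1 = -520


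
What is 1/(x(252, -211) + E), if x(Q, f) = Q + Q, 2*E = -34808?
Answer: -1/16900 ≈ -5.9172e-5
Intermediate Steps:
E = -17404 (E = (½)*(-34808) = -17404)
x(Q, f) = 2*Q
1/(x(252, -211) + E) = 1/(2*252 - 17404) = 1/(504 - 17404) = 1/(-16900) = -1/16900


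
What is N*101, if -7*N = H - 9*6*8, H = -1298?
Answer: 174730/7 ≈ 24961.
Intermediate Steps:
N = 1730/7 (N = -(-1298 - 9*6*8)/7 = -(-1298 - 54*8)/7 = -(-1298 - 432)/7 = -⅐*(-1730) = 1730/7 ≈ 247.14)
N*101 = (1730/7)*101 = 174730/7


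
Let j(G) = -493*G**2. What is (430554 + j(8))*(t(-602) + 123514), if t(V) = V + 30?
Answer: 49054103884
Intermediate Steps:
t(V) = 30 + V
(430554 + j(8))*(t(-602) + 123514) = (430554 - 493*8**2)*((30 - 602) + 123514) = (430554 - 493*64)*(-572 + 123514) = (430554 - 31552)*122942 = 399002*122942 = 49054103884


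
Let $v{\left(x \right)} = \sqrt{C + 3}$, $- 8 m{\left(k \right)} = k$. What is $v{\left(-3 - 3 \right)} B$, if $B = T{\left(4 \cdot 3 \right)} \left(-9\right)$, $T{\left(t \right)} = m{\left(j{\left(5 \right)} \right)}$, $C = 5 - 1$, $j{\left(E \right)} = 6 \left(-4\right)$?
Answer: $- 27 \sqrt{7} \approx -71.435$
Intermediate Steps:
$j{\left(E \right)} = -24$
$C = 4$
$m{\left(k \right)} = - \frac{k}{8}$
$T{\left(t \right)} = 3$ ($T{\left(t \right)} = \left(- \frac{1}{8}\right) \left(-24\right) = 3$)
$v{\left(x \right)} = \sqrt{7}$ ($v{\left(x \right)} = \sqrt{4 + 3} = \sqrt{7}$)
$B = -27$ ($B = 3 \left(-9\right) = -27$)
$v{\left(-3 - 3 \right)} B = \sqrt{7} \left(-27\right) = - 27 \sqrt{7}$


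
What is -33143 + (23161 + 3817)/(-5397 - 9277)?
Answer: -243183680/7337 ≈ -33145.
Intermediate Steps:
-33143 + (23161 + 3817)/(-5397 - 9277) = -33143 + 26978/(-14674) = -33143 + 26978*(-1/14674) = -33143 - 13489/7337 = -243183680/7337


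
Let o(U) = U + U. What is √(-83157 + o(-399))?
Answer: I*√83955 ≈ 289.75*I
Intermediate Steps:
o(U) = 2*U
√(-83157 + o(-399)) = √(-83157 + 2*(-399)) = √(-83157 - 798) = √(-83955) = I*√83955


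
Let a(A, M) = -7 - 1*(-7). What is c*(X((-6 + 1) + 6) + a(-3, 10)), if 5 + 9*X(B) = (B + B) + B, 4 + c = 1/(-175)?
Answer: 1402/1575 ≈ 0.89016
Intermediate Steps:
a(A, M) = 0 (a(A, M) = -7 + 7 = 0)
c = -701/175 (c = -4 + 1/(-175) = -4 - 1/175 = -701/175 ≈ -4.0057)
X(B) = -5/9 + B/3 (X(B) = -5/9 + ((B + B) + B)/9 = -5/9 + (2*B + B)/9 = -5/9 + (3*B)/9 = -5/9 + B/3)
c*(X((-6 + 1) + 6) + a(-3, 10)) = -701*((-5/9 + ((-6 + 1) + 6)/3) + 0)/175 = -701*((-5/9 + (-5 + 6)/3) + 0)/175 = -701*((-5/9 + (⅓)*1) + 0)/175 = -701*((-5/9 + ⅓) + 0)/175 = -701*(-2/9 + 0)/175 = -701/175*(-2/9) = 1402/1575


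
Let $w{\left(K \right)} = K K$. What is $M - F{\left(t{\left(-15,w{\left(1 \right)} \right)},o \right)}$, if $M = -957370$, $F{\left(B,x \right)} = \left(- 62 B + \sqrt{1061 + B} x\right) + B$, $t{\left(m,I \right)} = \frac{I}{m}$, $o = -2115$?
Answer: $- \frac{14360611}{15} + 141 \sqrt{238710} \approx -8.8848 \cdot 10^{5}$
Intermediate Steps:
$w{\left(K \right)} = K^{2}$
$F{\left(B,x \right)} = - 61 B + x \sqrt{1061 + B}$ ($F{\left(B,x \right)} = \left(- 62 B + x \sqrt{1061 + B}\right) + B = - 61 B + x \sqrt{1061 + B}$)
$M - F{\left(t{\left(-15,w{\left(1 \right)} \right)},o \right)} = -957370 - \left(- 61 \frac{1^{2}}{-15} - 2115 \sqrt{1061 + \frac{1^{2}}{-15}}\right) = -957370 - \left(- 61 \cdot 1 \left(- \frac{1}{15}\right) - 2115 \sqrt{1061 + 1 \left(- \frac{1}{15}\right)}\right) = -957370 - \left(\left(-61\right) \left(- \frac{1}{15}\right) - 2115 \sqrt{1061 - \frac{1}{15}}\right) = -957370 - \left(\frac{61}{15} - 2115 \sqrt{\frac{15914}{15}}\right) = -957370 - \left(\frac{61}{15} - 2115 \frac{\sqrt{238710}}{15}\right) = -957370 - \left(\frac{61}{15} - 141 \sqrt{238710}\right) = - \frac{14360611}{15} + 141 \sqrt{238710}$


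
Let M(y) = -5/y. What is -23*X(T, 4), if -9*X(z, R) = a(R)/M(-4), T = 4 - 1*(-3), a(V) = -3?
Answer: -92/15 ≈ -6.1333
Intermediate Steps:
T = 7 (T = 4 + 3 = 7)
X(z, R) = 4/15 (X(z, R) = -(-1)/(3*((-5/(-4)))) = -(-1)/(3*((-5*(-1/4)))) = -(-1)/(3*5/4) = -(-1)*4/(3*5) = -1/9*(-12/5) = 4/15)
-23*X(T, 4) = -23*4/15 = -92/15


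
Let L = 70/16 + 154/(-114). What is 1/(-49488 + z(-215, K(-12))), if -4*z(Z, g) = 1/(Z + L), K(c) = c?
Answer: -96661/4783559454 ≈ -2.0207e-5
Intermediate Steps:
L = 1379/456 (L = 70*(1/16) + 154*(-1/114) = 35/8 - 77/57 = 1379/456 ≈ 3.0241)
z(Z, g) = -1/(4*(1379/456 + Z)) (z(Z, g) = -1/(4*(Z + 1379/456)) = -1/(4*(1379/456 + Z)))
1/(-49488 + z(-215, K(-12))) = 1/(-49488 - 114/(1379 + 456*(-215))) = 1/(-49488 - 114/(1379 - 98040)) = 1/(-49488 - 114/(-96661)) = 1/(-49488 - 114*(-1/96661)) = 1/(-49488 + 114/96661) = 1/(-4783559454/96661) = -96661/4783559454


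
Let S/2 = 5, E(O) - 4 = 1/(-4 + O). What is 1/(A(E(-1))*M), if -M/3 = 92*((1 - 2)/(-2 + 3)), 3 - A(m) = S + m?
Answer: -5/14904 ≈ -0.00033548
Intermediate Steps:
E(O) = 4 + 1/(-4 + O)
S = 10 (S = 2*5 = 10)
A(m) = -7 - m (A(m) = 3 - (10 + m) = 3 + (-10 - m) = -7 - m)
M = 276 (M = -276*(1 - 2)/(-2 + 3) = -276*(-1/1) = -276*(-1*1) = -276*(-1) = -3*(-92) = 276)
1/(A(E(-1))*M) = 1/(-7 - (-15 + 4*(-1))/(-4 - 1)*276) = (1/276)/(-7 - (-15 - 4)/(-5)) = (1/276)/(-7 - (-1)*(-19)/5) = (1/276)/(-7 - 1*19/5) = (1/276)/(-7 - 19/5) = (1/276)/(-54/5) = -5/54*1/276 = -5/14904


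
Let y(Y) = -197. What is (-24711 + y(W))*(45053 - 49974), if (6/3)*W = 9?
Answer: 122572268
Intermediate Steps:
W = 9/2 (W = (1/2)*9 = 9/2 ≈ 4.5000)
(-24711 + y(W))*(45053 - 49974) = (-24711 - 197)*(45053 - 49974) = -24908*(-4921) = 122572268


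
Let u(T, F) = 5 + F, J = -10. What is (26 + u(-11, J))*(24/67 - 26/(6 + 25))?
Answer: -20958/2077 ≈ -10.091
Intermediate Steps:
(26 + u(-11, J))*(24/67 - 26/(6 + 25)) = (26 + (5 - 10))*(24/67 - 26/(6 + 25)) = (26 - 5)*(24*(1/67) - 26/31) = 21*(24/67 - 26*1/31) = 21*(24/67 - 26/31) = 21*(-998/2077) = -20958/2077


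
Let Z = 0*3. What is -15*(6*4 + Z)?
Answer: -360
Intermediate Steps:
Z = 0
-15*(6*4 + Z) = -15*(6*4 + 0) = -15*(24 + 0) = -15*24 = -360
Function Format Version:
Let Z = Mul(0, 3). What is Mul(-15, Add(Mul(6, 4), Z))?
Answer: -360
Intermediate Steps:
Z = 0
Mul(-15, Add(Mul(6, 4), Z)) = Mul(-15, Add(Mul(6, 4), 0)) = Mul(-15, Add(24, 0)) = Mul(-15, 24) = -360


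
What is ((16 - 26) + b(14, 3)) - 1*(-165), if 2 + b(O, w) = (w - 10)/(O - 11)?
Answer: 452/3 ≈ 150.67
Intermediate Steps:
b(O, w) = -2 + (-10 + w)/(-11 + O) (b(O, w) = -2 + (w - 10)/(O - 11) = -2 + (-10 + w)/(-11 + O))
((16 - 26) + b(14, 3)) - 1*(-165) = ((16 - 26) + (12 + 3 - 2*14)/(-11 + 14)) - 1*(-165) = (-10 + (12 + 3 - 28)/3) + 165 = (-10 + (1/3)*(-13)) + 165 = (-10 - 13/3) + 165 = -43/3 + 165 = 452/3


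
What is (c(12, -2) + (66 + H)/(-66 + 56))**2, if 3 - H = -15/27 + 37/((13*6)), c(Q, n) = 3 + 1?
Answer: 1852321/219024 ≈ 8.4572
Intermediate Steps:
c(Q, n) = 4
H = 721/234 (H = 3 - (-15/27 + 37/((13*6))) = 3 - (-15*1/27 + 37/78) = 3 - (-5/9 + 37*(1/78)) = 3 - (-5/9 + 37/78) = 3 - 1*(-19/234) = 3 + 19/234 = 721/234 ≈ 3.0812)
(c(12, -2) + (66 + H)/(-66 + 56))**2 = (4 + (66 + 721/234)/(-66 + 56))**2 = (4 + (16165/234)/(-10))**2 = (4 + (16165/234)*(-1/10))**2 = (4 - 3233/468)**2 = (-1361/468)**2 = 1852321/219024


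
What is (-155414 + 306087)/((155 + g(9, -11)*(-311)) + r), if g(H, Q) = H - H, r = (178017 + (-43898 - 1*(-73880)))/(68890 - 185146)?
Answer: 5838880096/5937227 ≈ 983.44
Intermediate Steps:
r = -69333/38752 (r = (178017 + (-43898 + 73880))/(-116256) = (178017 + 29982)*(-1/116256) = 207999*(-1/116256) = -69333/38752 ≈ -1.7891)
g(H, Q) = 0
(-155414 + 306087)/((155 + g(9, -11)*(-311)) + r) = (-155414 + 306087)/((155 + 0*(-311)) - 69333/38752) = 150673/((155 + 0) - 69333/38752) = 150673/(155 - 69333/38752) = 150673/(5937227/38752) = 150673*(38752/5937227) = 5838880096/5937227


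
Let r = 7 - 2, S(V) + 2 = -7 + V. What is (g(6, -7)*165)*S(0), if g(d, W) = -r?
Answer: 7425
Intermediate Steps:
S(V) = -9 + V (S(V) = -2 + (-7 + V) = -9 + V)
r = 5
g(d, W) = -5 (g(d, W) = -1*5 = -5)
(g(6, -7)*165)*S(0) = (-5*165)*(-9 + 0) = -825*(-9) = 7425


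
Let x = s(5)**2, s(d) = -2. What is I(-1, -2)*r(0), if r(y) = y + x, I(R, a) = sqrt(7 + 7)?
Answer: 4*sqrt(14) ≈ 14.967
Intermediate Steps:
x = 4 (x = (-2)**2 = 4)
I(R, a) = sqrt(14)
r(y) = 4 + y (r(y) = y + 4 = 4 + y)
I(-1, -2)*r(0) = sqrt(14)*(4 + 0) = sqrt(14)*4 = 4*sqrt(14)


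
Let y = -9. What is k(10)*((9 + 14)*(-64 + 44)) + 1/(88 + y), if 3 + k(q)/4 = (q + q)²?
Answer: -57707919/79 ≈ -7.3048e+5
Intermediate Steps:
k(q) = -12 + 16*q² (k(q) = -12 + 4*(q + q)² = -12 + 4*(2*q)² = -12 + 4*(4*q²) = -12 + 16*q²)
k(10)*((9 + 14)*(-64 + 44)) + 1/(88 + y) = (-12 + 16*10²)*((9 + 14)*(-64 + 44)) + 1/(88 - 9) = (-12 + 16*100)*(23*(-20)) + 1/79 = (-12 + 1600)*(-460) + 1/79 = 1588*(-460) + 1/79 = -730480 + 1/79 = -57707919/79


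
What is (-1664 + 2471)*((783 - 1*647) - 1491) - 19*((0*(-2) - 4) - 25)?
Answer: -1092934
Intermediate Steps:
(-1664 + 2471)*((783 - 1*647) - 1491) - 19*((0*(-2) - 4) - 25) = 807*((783 - 647) - 1491) - 19*((0 - 4) - 25) = 807*(136 - 1491) - 19*(-4 - 25) = 807*(-1355) - 19*(-29) = -1093485 - 1*(-551) = -1093485 + 551 = -1092934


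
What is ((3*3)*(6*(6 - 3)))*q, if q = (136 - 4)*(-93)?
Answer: -1988712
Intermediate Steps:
q = -12276 (q = 132*(-93) = -12276)
((3*3)*(6*(6 - 3)))*q = ((3*3)*(6*(6 - 3)))*(-12276) = (9*(6*3))*(-12276) = (9*18)*(-12276) = 162*(-12276) = -1988712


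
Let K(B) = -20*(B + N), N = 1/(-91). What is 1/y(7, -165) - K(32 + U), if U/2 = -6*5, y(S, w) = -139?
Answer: -7086311/12649 ≈ -560.23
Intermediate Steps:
N = -1/91 ≈ -0.010989
U = -60 (U = 2*(-6*5) = 2*(-30) = -60)
K(B) = 20/91 - 20*B (K(B) = -20*(B - 1/91) = -20*(-1/91 + B) = 20/91 - 20*B)
1/y(7, -165) - K(32 + U) = 1/(-139) - (20/91 - 20*(32 - 60)) = -1/139 - (20/91 - 20*(-28)) = -1/139 - (20/91 + 560) = -1/139 - 1*50980/91 = -1/139 - 50980/91 = -7086311/12649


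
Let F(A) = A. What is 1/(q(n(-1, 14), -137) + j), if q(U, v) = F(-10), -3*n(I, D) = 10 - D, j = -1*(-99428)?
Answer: 1/99418 ≈ 1.0059e-5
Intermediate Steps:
j = 99428
n(I, D) = -10/3 + D/3 (n(I, D) = -(10 - D)/3 = -10/3 + D/3)
q(U, v) = -10
1/(q(n(-1, 14), -137) + j) = 1/(-10 + 99428) = 1/99418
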